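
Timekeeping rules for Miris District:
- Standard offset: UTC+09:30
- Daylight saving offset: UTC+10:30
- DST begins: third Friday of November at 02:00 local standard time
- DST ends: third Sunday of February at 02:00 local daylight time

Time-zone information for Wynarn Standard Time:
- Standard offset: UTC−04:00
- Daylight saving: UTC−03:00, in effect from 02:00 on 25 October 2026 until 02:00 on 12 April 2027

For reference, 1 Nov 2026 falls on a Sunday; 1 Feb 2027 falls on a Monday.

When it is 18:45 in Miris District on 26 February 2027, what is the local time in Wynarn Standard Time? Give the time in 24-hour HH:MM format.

1 November 2026 is a Sunday, so the first Friday is November 6 and the third is November 20.
1 February 2027 is a Monday, so the first Sunday is February 7 and the third is February 21.
26 February 2027 is outside the daylight-saving period (20 November 2026 – 21 February 2027), so Miris District is on standard time, UTC+09:30.
18:45 Miris District − 9h30m = 09:15 UTC.
At the standard offset (UTC−04:00), 09:15 UTC − 4h = 05:15 Wynarn Standard Time standard time.
The standard-time date in Wynarn Standard Time, 26 February 2027, falls between 25 October 2026 and 12 April 2027, so daylight saving is in effect and Wynarn Standard Time is at UTC−03:00.
09:15 UTC − 3h = 06:15 Wynarn Standard Time.

06:15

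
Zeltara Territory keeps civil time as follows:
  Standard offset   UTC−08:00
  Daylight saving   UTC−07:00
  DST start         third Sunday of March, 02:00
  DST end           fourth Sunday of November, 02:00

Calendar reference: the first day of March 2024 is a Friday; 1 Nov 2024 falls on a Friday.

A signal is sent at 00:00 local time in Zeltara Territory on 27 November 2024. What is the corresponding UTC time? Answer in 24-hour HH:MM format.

08:00

1 March 2024 is a Friday, so the first Sunday is March 3 and the third is March 17.
1 November 2024 is a Friday, so the first Sunday is November 3 and the fourth is November 24.
Daylight saving runs 17 March – 24 November; 27 November 2024 is outside that window, so Zeltara Territory is on standard time at UTC−08:00.
00:00 local + 8h = 08:00 UTC.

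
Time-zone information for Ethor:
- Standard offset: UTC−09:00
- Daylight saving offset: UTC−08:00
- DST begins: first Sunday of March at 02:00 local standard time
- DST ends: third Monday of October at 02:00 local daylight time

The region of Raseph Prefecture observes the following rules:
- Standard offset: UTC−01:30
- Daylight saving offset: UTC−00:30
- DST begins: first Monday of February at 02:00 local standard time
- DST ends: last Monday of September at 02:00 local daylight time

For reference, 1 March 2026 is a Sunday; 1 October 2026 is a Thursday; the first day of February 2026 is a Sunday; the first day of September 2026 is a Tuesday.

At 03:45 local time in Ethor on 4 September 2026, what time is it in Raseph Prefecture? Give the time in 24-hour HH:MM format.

1 March 2026 is a Sunday, so the first Sunday is March 1.
1 October 2026 is a Thursday, so the first Monday is October 5 and the third is October 19.
4 September 2026 falls between 1 March and 19 October, so daylight saving is in effect and Ethor is at UTC−08:00.
03:45 Ethor + 8h = 11:45 UTC.
1 February 2026 is a Sunday, so the first Monday is February 2.
1 September 2026 is a Tuesday, so Mondays fall on 7, 14, 21, 28; the last is September 28.
At the standard offset (UTC−01:30), 11:45 UTC − 1h30m = 10:15 Raseph Prefecture standard time.
Daylight saving runs 2 February – 28 September; the standard-time date in Raseph Prefecture, 4 September 2026, is inside that window, so Raseph Prefecture is at UTC−00:30.
11:45 UTC − 0h30m = 11:15 Raseph Prefecture.

11:15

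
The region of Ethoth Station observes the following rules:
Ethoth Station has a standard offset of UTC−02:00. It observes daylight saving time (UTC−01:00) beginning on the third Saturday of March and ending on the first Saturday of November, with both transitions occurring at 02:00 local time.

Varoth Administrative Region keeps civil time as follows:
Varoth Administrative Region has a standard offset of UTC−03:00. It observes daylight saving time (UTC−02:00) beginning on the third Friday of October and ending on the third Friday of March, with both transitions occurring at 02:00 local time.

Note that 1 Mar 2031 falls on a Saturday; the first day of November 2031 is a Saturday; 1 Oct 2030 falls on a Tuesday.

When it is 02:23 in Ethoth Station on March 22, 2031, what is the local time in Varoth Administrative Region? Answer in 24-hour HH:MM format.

1 March 2031 is a Saturday, so the first Saturday is March 1 and the third is March 15.
1 November 2031 is a Saturday, so the first Saturday is November 1.
March 22, 2031 falls between 15 March and 1 November, so daylight saving is in effect and Ethoth Station is at UTC−01:00.
02:23 Ethoth Station + 1h = 03:23 UTC.
1 October 2030 is a Tuesday, so the first Friday is October 4 and the third is October 18.
1 March 2031 is a Saturday, so the first Friday is March 7 and the third is March 21.
At the standard offset (UTC−03:00), 03:23 UTC − 3h = 00:23 Varoth Administrative Region standard time.
The standard-time date in Varoth Administrative Region, March 22, 2031, does not fall between 18 October 2030 and 21 March 2031, so daylight saving is not in effect and Varoth Administrative Region is at UTC−03:00.
03:23 UTC − 3h = 00:23 Varoth Administrative Region.

00:23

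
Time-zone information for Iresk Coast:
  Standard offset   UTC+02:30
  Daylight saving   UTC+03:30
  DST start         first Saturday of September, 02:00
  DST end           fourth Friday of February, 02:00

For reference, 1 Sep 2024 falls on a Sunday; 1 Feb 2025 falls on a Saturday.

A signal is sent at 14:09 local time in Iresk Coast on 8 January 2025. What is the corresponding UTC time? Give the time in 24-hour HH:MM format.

1 September 2024 is a Sunday, so the first Saturday is September 7.
1 February 2025 is a Saturday, so the first Friday is February 7 and the fourth is February 28.
8 January 2025 lies within the daylight-saving period (7 September 2024 – 28 February 2025), so Iresk Coast is on daylight time, UTC+03:30.
14:09 local − 3h30m = 10:39 UTC.

10:39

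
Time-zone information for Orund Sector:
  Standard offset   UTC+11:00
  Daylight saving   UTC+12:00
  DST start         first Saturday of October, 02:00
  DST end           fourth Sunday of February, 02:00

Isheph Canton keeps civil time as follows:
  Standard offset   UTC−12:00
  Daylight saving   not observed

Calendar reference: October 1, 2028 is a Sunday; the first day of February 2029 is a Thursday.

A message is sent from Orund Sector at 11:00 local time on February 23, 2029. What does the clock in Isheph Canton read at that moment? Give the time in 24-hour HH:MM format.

1 October 2028 is a Sunday, so the first Saturday is October 7.
1 February 2029 is a Thursday, so the first Sunday is February 4 and the fourth is February 25.
Daylight saving runs 7 October 2028 – 25 February 2029; February 23, 2029 is inside that window, so Orund Sector is at UTC+12:00.
11:00 Orund Sector − 12h = 23:00 UTC (rolling into the previous day, 22 February 2029).
Isheph Canton stays on UTC−12:00 all year.
23:00 UTC − 12h = 11:00 Isheph Canton.

11:00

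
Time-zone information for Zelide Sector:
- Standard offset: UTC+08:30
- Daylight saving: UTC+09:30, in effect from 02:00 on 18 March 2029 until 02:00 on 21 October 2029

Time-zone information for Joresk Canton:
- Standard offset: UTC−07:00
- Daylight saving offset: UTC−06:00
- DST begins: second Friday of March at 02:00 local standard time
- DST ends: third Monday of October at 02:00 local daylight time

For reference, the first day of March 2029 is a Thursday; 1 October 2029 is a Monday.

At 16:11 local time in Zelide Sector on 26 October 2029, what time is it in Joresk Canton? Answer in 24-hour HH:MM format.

Daylight saving runs 18 March – 21 October; 26 October 2029 is outside that window, so Zelide Sector is on standard time at UTC+08:30.
16:11 Zelide Sector − 8h30m = 07:41 UTC.
1 March 2029 is a Thursday, so the first Friday is March 2 and the second is March 9.
1 October 2029 is a Monday, so the first Monday is October 1 and the third is October 15.
At the standard offset (UTC−07:00), 07:41 UTC − 7h = 00:41 Joresk Canton standard time.
The standard-time date in Joresk Canton, 26 October 2029, does not fall between 9 March and 15 October, so daylight saving is not in effect and Joresk Canton is at UTC−07:00.
07:41 UTC − 7h = 00:41 Joresk Canton.

00:41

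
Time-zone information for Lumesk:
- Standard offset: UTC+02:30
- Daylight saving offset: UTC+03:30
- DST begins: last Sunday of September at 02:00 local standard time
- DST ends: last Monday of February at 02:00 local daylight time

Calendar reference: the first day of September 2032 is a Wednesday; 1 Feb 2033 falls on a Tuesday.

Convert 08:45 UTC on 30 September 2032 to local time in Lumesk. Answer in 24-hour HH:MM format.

12:15

1 September 2032 is a Wednesday, so Sundays fall on 5, 12, 19, 26; the last is September 26.
1 February 2033 is a Tuesday, so Mondays fall on 7, 14, 21, 28; the last is February 28.
At the standard offset (UTC+02:30), 08:45 UTC + 2h30m = 11:15 Lumesk standard time.
Daylight saving runs 26 September 2032 – 28 February 2033; the standard-time date in Lumesk, 30 September 2032, is inside that window, so Lumesk is at UTC+03:30.
08:45 UTC + 3h30m = 12:15 local.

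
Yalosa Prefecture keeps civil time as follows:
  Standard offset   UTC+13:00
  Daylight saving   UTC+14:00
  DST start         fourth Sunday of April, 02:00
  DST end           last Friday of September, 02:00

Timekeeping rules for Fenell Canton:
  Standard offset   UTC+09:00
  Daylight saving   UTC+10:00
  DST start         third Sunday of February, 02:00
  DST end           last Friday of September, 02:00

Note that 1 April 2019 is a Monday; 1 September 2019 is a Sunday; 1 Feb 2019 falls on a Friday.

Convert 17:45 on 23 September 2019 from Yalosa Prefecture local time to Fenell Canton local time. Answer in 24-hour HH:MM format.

13:45

1 April 2019 is a Monday, so the first Sunday is April 7 and the fourth is April 28.
1 September 2019 is a Sunday, so Fridays fall on 6, 13, 20, 27; the last is September 27.
23 September 2019 falls between 28 April and 27 September, so daylight saving is in effect and Yalosa Prefecture is at UTC+14:00.
17:45 Yalosa Prefecture − 14h = 03:45 UTC.
1 February 2019 is a Friday, so the first Sunday is February 3 and the third is February 17.
1 September 2019 is a Sunday, so Fridays fall on 6, 13, 20, 27; the last is September 27.
At the standard offset (UTC+09:00), 03:45 UTC + 9h = 12:45 Fenell Canton standard time.
The standard-time date in Fenell Canton, 23 September 2019, lies within the daylight-saving period (17 February – 27 September), so Fenell Canton is on daylight time, UTC+10:00.
03:45 UTC + 10h = 13:45 Fenell Canton.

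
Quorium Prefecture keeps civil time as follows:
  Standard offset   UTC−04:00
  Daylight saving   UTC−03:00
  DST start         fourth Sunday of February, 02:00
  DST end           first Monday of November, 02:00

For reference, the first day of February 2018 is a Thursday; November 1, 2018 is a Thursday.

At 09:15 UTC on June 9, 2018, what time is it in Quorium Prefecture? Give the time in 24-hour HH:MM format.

1 February 2018 is a Thursday, so the first Sunday is February 4 and the fourth is February 25.
1 November 2018 is a Thursday, so the first Monday is November 5.
At the standard offset (UTC−04:00), 09:15 UTC − 4h = 05:15 Quorium Prefecture standard time.
The standard-time date in Quorium Prefecture, June 9, 2018, falls between 25 February and 5 November, so daylight saving is in effect and Quorium Prefecture is at UTC−03:00.
09:15 UTC − 3h = 06:15 local.

06:15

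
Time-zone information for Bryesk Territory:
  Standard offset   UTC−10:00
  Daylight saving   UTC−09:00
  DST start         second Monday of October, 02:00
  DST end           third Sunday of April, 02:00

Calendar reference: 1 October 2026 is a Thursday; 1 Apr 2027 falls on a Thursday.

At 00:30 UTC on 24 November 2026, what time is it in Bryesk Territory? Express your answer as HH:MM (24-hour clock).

15:30

1 October 2026 is a Thursday, so the first Monday is October 5 and the second is October 12.
1 April 2027 is a Thursday, so the first Sunday is April 4 and the third is April 18.
At the standard offset (UTC−10:00), 00:30 UTC − 10h = 14:30 Bryesk Territory standard time (rolling into the previous day, 23 November 2026).
The standard-time date in Bryesk Territory, 23 November 2026, falls between 12 October 2026 and 18 April 2027, so daylight saving is in effect and Bryesk Territory is at UTC−09:00.
00:30 UTC − 9h = 15:30 local (rolling into the previous day, 23 November 2026).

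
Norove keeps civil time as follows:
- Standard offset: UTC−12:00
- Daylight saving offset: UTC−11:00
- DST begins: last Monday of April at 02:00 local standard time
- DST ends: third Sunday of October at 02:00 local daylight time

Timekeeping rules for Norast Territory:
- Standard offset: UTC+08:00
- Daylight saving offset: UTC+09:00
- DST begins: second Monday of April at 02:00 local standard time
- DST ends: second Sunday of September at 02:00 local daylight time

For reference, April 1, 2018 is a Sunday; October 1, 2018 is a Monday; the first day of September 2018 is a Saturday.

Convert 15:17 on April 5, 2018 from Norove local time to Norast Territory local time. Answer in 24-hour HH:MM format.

1 April 2018 is a Sunday, so Mondays fall on 2, 9, 16, 23, 30; the last is April 30.
1 October 2018 is a Monday, so the first Sunday is October 7 and the third is October 21.
April 5, 2018 does not fall between 30 April and 21 October, so daylight saving is not in effect and Norove is at UTC−12:00.
15:17 Norove + 12h = 03:17 UTC (rolling into the next day, 6 April 2018).
1 April 2018 is a Sunday, so the first Monday is April 2 and the second is April 9.
1 September 2018 is a Saturday, so the first Sunday is September 2 and the second is September 9.
At the standard offset (UTC+08:00), 03:17 UTC + 8h = 11:17 Norast Territory standard time.
The standard-time date in Norast Territory, April 6, 2018, does not fall between 9 April and 9 September, so daylight saving is not in effect and Norast Territory is at UTC+08:00.
03:17 UTC + 8h = 11:17 Norast Territory.

11:17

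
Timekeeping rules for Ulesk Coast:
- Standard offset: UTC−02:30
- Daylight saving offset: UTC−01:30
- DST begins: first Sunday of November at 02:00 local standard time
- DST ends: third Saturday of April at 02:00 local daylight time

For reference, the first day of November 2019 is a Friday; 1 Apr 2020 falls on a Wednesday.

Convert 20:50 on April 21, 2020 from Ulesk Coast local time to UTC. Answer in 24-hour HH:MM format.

1 November 2019 is a Friday, so the first Sunday is November 3.
1 April 2020 is a Wednesday, so the first Saturday is April 4 and the third is April 18.
April 21, 2020 is outside the daylight-saving period (3 November 2019 – 18 April 2020), so Ulesk Coast is on standard time, UTC−02:30.
20:50 local + 2h30m = 23:20 UTC.

23:20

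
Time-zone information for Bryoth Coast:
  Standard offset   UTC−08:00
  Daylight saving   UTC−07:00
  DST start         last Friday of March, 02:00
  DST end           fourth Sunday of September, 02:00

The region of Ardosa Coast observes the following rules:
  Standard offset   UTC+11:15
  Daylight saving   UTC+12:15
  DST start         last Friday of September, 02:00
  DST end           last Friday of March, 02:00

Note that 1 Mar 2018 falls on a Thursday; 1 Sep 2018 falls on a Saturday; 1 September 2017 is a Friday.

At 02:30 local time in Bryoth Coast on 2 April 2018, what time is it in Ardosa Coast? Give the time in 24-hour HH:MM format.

1 March 2018 is a Thursday, so Fridays fall on 2, 9, 16, 23, 30; the last is March 30.
1 September 2018 is a Saturday, so the first Sunday is September 2 and the fourth is September 23.
Daylight saving runs 30 March – 23 September; 2 April 2018 is inside that window, so Bryoth Coast is at UTC−07:00.
02:30 Bryoth Coast + 7h = 09:30 UTC.
1 September 2017 is a Friday, so Fridays fall on 1, 8, 15, 22, 29; the last is September 29.
1 March 2018 is a Thursday, so Fridays fall on 2, 9, 16, 23, 30; the last is March 30.
At the standard offset (UTC+11:15), 09:30 UTC + 11h15m = 20:45 Ardosa Coast standard time.
The standard-time date in Ardosa Coast, 2 April 2018, is outside the daylight-saving period (29 September 2017 – 30 March 2018), so Ardosa Coast is on standard time, UTC+11:15.
09:30 UTC + 11h15m = 20:45 Ardosa Coast.

20:45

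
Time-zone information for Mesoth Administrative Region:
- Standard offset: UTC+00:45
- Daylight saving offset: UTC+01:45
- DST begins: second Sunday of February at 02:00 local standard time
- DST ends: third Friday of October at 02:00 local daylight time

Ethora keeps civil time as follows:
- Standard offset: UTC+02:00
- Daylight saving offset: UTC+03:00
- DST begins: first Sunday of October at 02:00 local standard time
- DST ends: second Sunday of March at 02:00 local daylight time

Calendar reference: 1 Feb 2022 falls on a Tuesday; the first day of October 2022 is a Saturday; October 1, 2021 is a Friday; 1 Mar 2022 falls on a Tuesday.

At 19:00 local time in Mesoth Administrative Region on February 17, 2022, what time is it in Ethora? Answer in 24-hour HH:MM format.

20:15

1 February 2022 is a Tuesday, so the first Sunday is February 6 and the second is February 13.
1 October 2022 is a Saturday, so the first Friday is October 7 and the third is October 21.
Daylight saving runs 13 February – 21 October; February 17, 2022 is inside that window, so Mesoth Administrative Region is at UTC+01:45.
19:00 Mesoth Administrative Region − 1h45m = 17:15 UTC.
1 October 2021 is a Friday, so the first Sunday is October 3.
1 March 2022 is a Tuesday, so the first Sunday is March 6 and the second is March 13.
At the standard offset (UTC+02:00), 17:15 UTC + 2h = 19:15 Ethora standard time.
The standard-time date in Ethora, February 17, 2022, falls between 3 October 2021 and 13 March 2022, so daylight saving is in effect and Ethora is at UTC+03:00.
17:15 UTC + 3h = 20:15 Ethora.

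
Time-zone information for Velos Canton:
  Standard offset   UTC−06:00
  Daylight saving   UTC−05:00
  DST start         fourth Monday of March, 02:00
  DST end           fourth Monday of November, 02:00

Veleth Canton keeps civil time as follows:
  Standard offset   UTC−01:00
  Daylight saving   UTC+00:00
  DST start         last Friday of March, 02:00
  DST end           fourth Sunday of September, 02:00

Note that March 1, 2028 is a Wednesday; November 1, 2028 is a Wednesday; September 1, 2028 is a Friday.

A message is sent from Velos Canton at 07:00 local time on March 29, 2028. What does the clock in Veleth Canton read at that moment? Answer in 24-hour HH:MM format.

11:00

1 March 2028 is a Wednesday, so the first Monday is March 6 and the fourth is March 27.
1 November 2028 is a Wednesday, so the first Monday is November 6 and the fourth is November 27.
March 29, 2028 falls between 27 March and 27 November, so daylight saving is in effect and Velos Canton is at UTC−05:00.
07:00 Velos Canton + 5h = 12:00 UTC.
1 March 2028 is a Wednesday, so Fridays fall on 3, 10, 17, 24, 31; the last is March 31.
1 September 2028 is a Friday, so the first Sunday is September 3 and the fourth is September 24.
At the standard offset (UTC−01:00), 12:00 UTC − 1h = 11:00 Veleth Canton standard time.
The standard-time date in Veleth Canton, March 29, 2028, is outside the daylight-saving period (31 March – 24 September), so Veleth Canton is on standard time, UTC−01:00.
12:00 UTC − 1h = 11:00 Veleth Canton.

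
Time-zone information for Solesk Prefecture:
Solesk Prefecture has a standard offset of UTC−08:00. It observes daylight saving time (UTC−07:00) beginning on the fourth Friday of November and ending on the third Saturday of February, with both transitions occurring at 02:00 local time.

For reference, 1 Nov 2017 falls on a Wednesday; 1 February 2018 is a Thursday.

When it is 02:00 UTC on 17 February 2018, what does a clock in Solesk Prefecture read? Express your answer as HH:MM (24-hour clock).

19:00

1 November 2017 is a Wednesday, so the first Friday is November 3 and the fourth is November 24.
1 February 2018 is a Thursday, so the first Saturday is February 3 and the third is February 17.
At the standard offset (UTC−08:00), 02:00 UTC − 8h = 18:00 Solesk Prefecture standard time (rolling into the previous day, 16 February 2018).
The standard-time date in Solesk Prefecture, 16 February 2018, lies within the daylight-saving period (24 November 2017 – 17 February 2018), so Solesk Prefecture is on daylight time, UTC−07:00.
02:00 UTC − 7h = 19:00 local (rolling into the previous day, 16 February 2018).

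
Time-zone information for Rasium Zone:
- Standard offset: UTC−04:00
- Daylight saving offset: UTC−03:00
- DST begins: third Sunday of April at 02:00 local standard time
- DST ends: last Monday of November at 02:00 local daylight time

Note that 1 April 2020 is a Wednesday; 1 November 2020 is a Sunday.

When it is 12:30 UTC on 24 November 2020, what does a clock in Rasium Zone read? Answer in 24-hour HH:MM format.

09:30

1 April 2020 is a Wednesday, so the first Sunday is April 5 and the third is April 19.
1 November 2020 is a Sunday, so Mondays fall on 2, 9, 16, 23, 30; the last is November 30.
At the standard offset (UTC−04:00), 12:30 UTC − 4h = 08:30 Rasium Zone standard time.
Daylight saving runs 19 April – 30 November; the standard-time date in Rasium Zone, 24 November 2020, is inside that window, so Rasium Zone is at UTC−03:00.
12:30 UTC − 3h = 09:30 local.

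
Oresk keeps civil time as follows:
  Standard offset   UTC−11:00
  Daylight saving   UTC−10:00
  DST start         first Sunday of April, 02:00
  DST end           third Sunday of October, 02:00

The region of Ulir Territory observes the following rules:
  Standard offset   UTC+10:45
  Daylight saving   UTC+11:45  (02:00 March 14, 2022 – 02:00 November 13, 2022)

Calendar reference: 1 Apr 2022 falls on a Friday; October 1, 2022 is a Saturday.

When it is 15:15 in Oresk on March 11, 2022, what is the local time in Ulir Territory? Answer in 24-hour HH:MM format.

13:00

1 April 2022 is a Friday, so the first Sunday is April 3.
1 October 2022 is a Saturday, so the first Sunday is October 2 and the third is October 16.
Daylight saving runs 3 April – 16 October; March 11, 2022 is outside that window, so Oresk is on standard time at UTC−11:00.
15:15 Oresk + 11h = 02:15 UTC (rolling into the next day, 12 March 2022).
At the standard offset (UTC+10:45), 02:15 UTC + 10h45m = 13:00 Ulir Territory standard time.
Daylight saving runs 14 March – 13 November; the standard-time date in Ulir Territory, March 12, 2022, is outside that window, so Ulir Territory is on standard time at UTC+10:45.
02:15 UTC + 10h45m = 13:00 Ulir Territory.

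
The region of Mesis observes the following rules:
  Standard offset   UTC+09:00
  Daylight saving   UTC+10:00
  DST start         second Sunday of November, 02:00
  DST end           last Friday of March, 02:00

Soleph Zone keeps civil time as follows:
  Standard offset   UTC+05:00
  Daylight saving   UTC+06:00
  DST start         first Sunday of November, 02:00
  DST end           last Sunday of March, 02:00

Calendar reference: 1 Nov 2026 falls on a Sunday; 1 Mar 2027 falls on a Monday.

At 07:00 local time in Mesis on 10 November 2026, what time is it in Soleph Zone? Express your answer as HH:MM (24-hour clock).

03:00

1 November 2026 is a Sunday, so the first Sunday is November 1 and the second is November 8.
1 March 2027 is a Monday, so Fridays fall on 5, 12, 19, 26; the last is March 26.
10 November 2026 falls between 8 November 2026 and 26 March 2027, so daylight saving is in effect and Mesis is at UTC+10:00.
07:00 Mesis − 10h = 21:00 UTC (rolling into the previous day, 9 November 2026).
1 November 2026 is a Sunday, so the first Sunday is November 1.
1 March 2027 is a Monday, so Sundays fall on 7, 14, 21, 28; the last is March 28.
At the standard offset (UTC+05:00), 21:00 UTC + 5h = 02:00 Soleph Zone standard time (rolling into the next day, 10 November 2026).
The standard-time date in Soleph Zone, 10 November 2026, lies within the daylight-saving period (1 November 2026 – 28 March 2027), so Soleph Zone is on daylight time, UTC+06:00.
21:00 UTC + 6h = 03:00 Soleph Zone (rolling into the next day, 10 November 2026).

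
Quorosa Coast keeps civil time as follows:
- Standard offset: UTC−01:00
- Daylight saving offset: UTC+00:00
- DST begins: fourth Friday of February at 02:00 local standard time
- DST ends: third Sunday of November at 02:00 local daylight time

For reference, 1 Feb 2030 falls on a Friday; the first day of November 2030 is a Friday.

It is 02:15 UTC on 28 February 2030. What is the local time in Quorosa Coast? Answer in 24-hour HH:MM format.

1 February 2030 is a Friday, so the first Friday is February 1 and the fourth is February 22.
1 November 2030 is a Friday, so the first Sunday is November 3 and the third is November 17.
At the standard offset (UTC−01:00), 02:15 UTC − 1h = 01:15 Quorosa Coast standard time.
Daylight saving runs 22 February – 17 November; the standard-time date in Quorosa Coast, 28 February 2030, is inside that window, so Quorosa Coast is at UTC+00:00.
02:15 UTC + 0h = 02:15 local.

02:15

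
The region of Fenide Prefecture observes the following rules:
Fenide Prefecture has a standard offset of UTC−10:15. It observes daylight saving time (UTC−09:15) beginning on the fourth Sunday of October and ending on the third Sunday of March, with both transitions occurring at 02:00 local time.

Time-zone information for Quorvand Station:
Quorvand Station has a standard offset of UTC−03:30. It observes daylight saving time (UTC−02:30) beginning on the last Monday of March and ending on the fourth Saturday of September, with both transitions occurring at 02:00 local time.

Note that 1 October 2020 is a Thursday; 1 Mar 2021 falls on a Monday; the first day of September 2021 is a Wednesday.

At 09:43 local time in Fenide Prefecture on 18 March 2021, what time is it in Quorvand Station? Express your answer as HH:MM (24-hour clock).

1 October 2020 is a Thursday, so the first Sunday is October 4 and the fourth is October 25.
1 March 2021 is a Monday, so the first Sunday is March 7 and the third is March 21.
18 March 2021 falls between 25 October 2020 and 21 March 2021, so daylight saving is in effect and Fenide Prefecture is at UTC−09:15.
09:43 Fenide Prefecture + 9h15m = 18:58 UTC.
1 March 2021 is a Monday, so Mondays fall on 1, 8, 15, 22, 29; the last is March 29.
1 September 2021 is a Wednesday, so the first Saturday is September 4 and the fourth is September 25.
At the standard offset (UTC−03:30), 18:58 UTC − 3h30m = 15:28 Quorvand Station standard time.
The standard-time date in Quorvand Station, 18 March 2021, does not fall between 29 March and 25 September, so daylight saving is not in effect and Quorvand Station is at UTC−03:30.
18:58 UTC − 3h30m = 15:28 Quorvand Station.

15:28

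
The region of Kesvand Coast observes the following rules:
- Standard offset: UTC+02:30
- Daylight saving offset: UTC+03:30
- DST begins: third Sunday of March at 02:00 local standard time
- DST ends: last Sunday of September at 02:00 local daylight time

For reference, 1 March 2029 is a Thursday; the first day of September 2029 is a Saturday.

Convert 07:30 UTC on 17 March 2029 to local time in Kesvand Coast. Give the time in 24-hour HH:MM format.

1 March 2029 is a Thursday, so the first Sunday is March 4 and the third is March 18.
1 September 2029 is a Saturday, so Sundays fall on 2, 9, 16, 23, 30; the last is September 30.
At the standard offset (UTC+02:30), 07:30 UTC + 2h30m = 10:00 Kesvand Coast standard time.
Daylight saving runs 18 March – 30 September; the standard-time date in Kesvand Coast, 17 March 2029, is outside that window, so Kesvand Coast is on standard time at UTC+02:30.
07:30 UTC + 2h30m = 10:00 local.

10:00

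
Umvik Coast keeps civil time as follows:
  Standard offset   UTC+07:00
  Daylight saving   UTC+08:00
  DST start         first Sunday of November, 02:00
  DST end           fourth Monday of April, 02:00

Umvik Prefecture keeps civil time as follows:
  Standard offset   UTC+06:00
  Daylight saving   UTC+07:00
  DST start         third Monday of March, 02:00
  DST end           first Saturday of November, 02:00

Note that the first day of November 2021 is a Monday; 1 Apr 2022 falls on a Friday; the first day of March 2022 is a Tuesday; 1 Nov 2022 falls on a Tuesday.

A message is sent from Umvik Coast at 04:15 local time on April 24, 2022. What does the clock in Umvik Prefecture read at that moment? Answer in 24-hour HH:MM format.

1 November 2021 is a Monday, so the first Sunday is November 7.
1 April 2022 is a Friday, so the first Monday is April 4 and the fourth is April 25.
April 24, 2022 falls between 7 November 2021 and 25 April 2022, so daylight saving is in effect and Umvik Coast is at UTC+08:00.
04:15 Umvik Coast − 8h = 20:15 UTC (rolling into the previous day, 23 April 2022).
1 March 2022 is a Tuesday, so the first Monday is March 7 and the third is March 21.
1 November 2022 is a Tuesday, so the first Saturday is November 5.
At the standard offset (UTC+06:00), 20:15 UTC + 6h = 02:15 Umvik Prefecture standard time (rolling into the next day, 24 April 2022).
The standard-time date in Umvik Prefecture, April 24, 2022, falls between 21 March and 5 November, so daylight saving is in effect and Umvik Prefecture is at UTC+07:00.
20:15 UTC + 7h = 03:15 Umvik Prefecture (rolling into the next day, 24 April 2022).

03:15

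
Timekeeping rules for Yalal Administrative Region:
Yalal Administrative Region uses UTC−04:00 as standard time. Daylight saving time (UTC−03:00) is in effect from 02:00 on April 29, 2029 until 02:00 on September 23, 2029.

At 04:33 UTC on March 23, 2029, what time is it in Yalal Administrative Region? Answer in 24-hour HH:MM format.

00:33

At the standard offset (UTC−04:00), 04:33 UTC − 4h = 00:33 Yalal Administrative Region standard time.
Daylight saving runs 29 April – 23 September; the standard-time date in Yalal Administrative Region, March 23, 2029, is outside that window, so Yalal Administrative Region is on standard time at UTC−04:00.
04:33 UTC − 4h = 00:33 local.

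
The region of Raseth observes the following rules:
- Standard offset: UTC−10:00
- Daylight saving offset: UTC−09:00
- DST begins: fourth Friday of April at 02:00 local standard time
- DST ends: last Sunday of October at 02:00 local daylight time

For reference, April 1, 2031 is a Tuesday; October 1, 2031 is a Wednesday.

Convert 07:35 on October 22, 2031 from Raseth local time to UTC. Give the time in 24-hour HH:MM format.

16:35

1 April 2031 is a Tuesday, so the first Friday is April 4 and the fourth is April 25.
1 October 2031 is a Wednesday, so Sundays fall on 5, 12, 19, 26; the last is October 26.
Daylight saving runs 25 April – 26 October; October 22, 2031 is inside that window, so Raseth is at UTC−09:00.
07:35 local + 9h = 16:35 UTC.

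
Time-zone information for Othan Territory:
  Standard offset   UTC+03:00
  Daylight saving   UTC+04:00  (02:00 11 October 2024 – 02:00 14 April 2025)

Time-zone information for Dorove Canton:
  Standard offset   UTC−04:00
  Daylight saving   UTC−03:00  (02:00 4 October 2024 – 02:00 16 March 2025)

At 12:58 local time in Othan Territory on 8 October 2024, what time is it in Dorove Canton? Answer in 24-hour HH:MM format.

06:58

8 October 2024 does not fall between 11 October 2024 and 14 April 2025, so daylight saving is not in effect and Othan Territory is at UTC+03:00.
12:58 Othan Territory − 3h = 09:58 UTC.
At the standard offset (UTC−04:00), 09:58 UTC − 4h = 05:58 Dorove Canton standard time.
The standard-time date in Dorove Canton, 8 October 2024, falls between 4 October 2024 and 16 March 2025, so daylight saving is in effect and Dorove Canton is at UTC−03:00.
09:58 UTC − 3h = 06:58 Dorove Canton.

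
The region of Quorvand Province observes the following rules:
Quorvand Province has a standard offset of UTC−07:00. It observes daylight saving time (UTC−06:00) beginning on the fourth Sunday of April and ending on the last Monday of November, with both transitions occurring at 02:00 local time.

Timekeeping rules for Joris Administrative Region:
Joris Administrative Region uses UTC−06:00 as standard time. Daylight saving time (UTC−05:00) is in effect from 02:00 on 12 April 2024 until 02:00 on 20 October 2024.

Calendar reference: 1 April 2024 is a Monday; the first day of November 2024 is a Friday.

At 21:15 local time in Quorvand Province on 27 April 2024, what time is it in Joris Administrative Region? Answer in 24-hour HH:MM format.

23:15

1 April 2024 is a Monday, so the first Sunday is April 7 and the fourth is April 28.
1 November 2024 is a Friday, so Mondays fall on 4, 11, 18, 25; the last is November 25.
27 April 2024 is outside the daylight-saving period (28 April – 25 November), so Quorvand Province is on standard time, UTC−07:00.
21:15 Quorvand Province + 7h = 04:15 UTC (rolling into the next day, 28 April 2024).
At the standard offset (UTC−06:00), 04:15 UTC − 6h = 22:15 Joris Administrative Region standard time (rolling into the previous day, 27 April 2024).
The standard-time date in Joris Administrative Region, 27 April 2024, falls between 12 April and 20 October, so daylight saving is in effect and Joris Administrative Region is at UTC−05:00.
04:15 UTC − 5h = 23:15 Joris Administrative Region (rolling into the previous day, 27 April 2024).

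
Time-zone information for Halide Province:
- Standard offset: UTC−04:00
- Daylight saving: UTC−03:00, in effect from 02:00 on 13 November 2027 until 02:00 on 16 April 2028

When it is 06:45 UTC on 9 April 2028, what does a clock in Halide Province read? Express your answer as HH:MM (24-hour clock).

03:45

At the standard offset (UTC−04:00), 06:45 UTC − 4h = 02:45 Halide Province standard time.
Daylight saving runs 13 November 2027 – 16 April 2028; the standard-time date in Halide Province, 9 April 2028, is inside that window, so Halide Province is at UTC−03:00.
06:45 UTC − 3h = 03:45 local.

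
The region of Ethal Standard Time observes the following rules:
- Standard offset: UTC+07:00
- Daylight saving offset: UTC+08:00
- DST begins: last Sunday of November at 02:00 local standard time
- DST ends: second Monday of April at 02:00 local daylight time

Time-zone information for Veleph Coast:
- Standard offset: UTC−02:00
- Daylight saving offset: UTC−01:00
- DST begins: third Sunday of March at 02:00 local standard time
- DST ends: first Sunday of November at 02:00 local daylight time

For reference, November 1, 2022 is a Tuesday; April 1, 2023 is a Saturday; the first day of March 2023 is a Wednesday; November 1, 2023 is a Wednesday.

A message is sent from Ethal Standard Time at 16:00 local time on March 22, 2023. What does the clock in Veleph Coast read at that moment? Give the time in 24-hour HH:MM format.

07:00

1 November 2022 is a Tuesday, so Sundays fall on 6, 13, 20, 27; the last is November 27.
1 April 2023 is a Saturday, so the first Monday is April 3 and the second is April 10.
Daylight saving runs 27 November 2022 – 10 April 2023; March 22, 2023 is inside that window, so Ethal Standard Time is at UTC+08:00.
16:00 Ethal Standard Time − 8h = 08:00 UTC.
1 March 2023 is a Wednesday, so the first Sunday is March 5 and the third is March 19.
1 November 2023 is a Wednesday, so the first Sunday is November 5.
At the standard offset (UTC−02:00), 08:00 UTC − 2h = 06:00 Veleph Coast standard time.
The standard-time date in Veleph Coast, March 22, 2023, falls between 19 March and 5 November, so daylight saving is in effect and Veleph Coast is at UTC−01:00.
08:00 UTC − 1h = 07:00 Veleph Coast.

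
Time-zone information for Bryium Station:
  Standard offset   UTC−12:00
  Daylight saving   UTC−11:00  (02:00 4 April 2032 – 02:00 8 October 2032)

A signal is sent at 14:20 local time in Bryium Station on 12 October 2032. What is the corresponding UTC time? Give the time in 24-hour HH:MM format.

Daylight saving runs 4 April – 8 October; 12 October 2032 is outside that window, so Bryium Station is on standard time at UTC−12:00.
14:20 local + 12h = 02:20 UTC (rolling into the next day, 13 October 2032).

02:20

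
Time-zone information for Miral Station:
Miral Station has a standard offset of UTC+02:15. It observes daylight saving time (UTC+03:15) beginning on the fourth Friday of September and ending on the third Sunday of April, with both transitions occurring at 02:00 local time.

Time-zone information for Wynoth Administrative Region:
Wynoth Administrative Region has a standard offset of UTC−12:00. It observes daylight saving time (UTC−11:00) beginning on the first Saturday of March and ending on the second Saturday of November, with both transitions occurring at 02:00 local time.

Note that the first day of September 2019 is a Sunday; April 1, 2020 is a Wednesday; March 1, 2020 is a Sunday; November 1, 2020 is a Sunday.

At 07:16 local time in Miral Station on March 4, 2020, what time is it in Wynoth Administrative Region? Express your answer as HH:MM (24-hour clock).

1 September 2019 is a Sunday, so the first Friday is September 6 and the fourth is September 27.
1 April 2020 is a Wednesday, so the first Sunday is April 5 and the third is April 19.
Daylight saving runs 27 September 2019 – 19 April 2020; March 4, 2020 is inside that window, so Miral Station is at UTC+03:15.
07:16 Miral Station − 3h15m = 04:01 UTC.
1 March 2020 is a Sunday, so the first Saturday is March 7.
1 November 2020 is a Sunday, so the first Saturday is November 7 and the second is November 14.
At the standard offset (UTC−12:00), 04:01 UTC − 12h = 16:01 Wynoth Administrative Region standard time (rolling into the previous day, 3 March 2020).
The standard-time date in Wynoth Administrative Region, March 3, 2020, does not fall between 7 March and 14 November, so daylight saving is not in effect and Wynoth Administrative Region is at UTC−12:00.
04:01 UTC − 12h = 16:01 Wynoth Administrative Region (rolling into the previous day, 3 March 2020).

16:01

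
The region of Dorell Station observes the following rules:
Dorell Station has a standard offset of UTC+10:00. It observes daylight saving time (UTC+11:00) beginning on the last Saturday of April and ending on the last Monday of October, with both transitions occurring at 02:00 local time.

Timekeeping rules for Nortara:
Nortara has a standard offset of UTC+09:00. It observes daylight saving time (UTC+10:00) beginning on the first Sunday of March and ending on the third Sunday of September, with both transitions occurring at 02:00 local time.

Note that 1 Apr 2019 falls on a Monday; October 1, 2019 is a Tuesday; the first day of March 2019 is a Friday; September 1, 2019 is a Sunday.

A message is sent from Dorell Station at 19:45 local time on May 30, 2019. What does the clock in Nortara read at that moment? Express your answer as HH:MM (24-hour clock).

1 April 2019 is a Monday, so Saturdays fall on 6, 13, 20, 27; the last is April 27.
1 October 2019 is a Tuesday, so Mondays fall on 7, 14, 21, 28; the last is October 28.
May 30, 2019 falls between 27 April and 28 October, so daylight saving is in effect and Dorell Station is at UTC+11:00.
19:45 Dorell Station − 11h = 08:45 UTC.
1 March 2019 is a Friday, so the first Sunday is March 3.
1 September 2019 is a Sunday, so the first Sunday is September 1 and the third is September 15.
At the standard offset (UTC+09:00), 08:45 UTC + 9h = 17:45 Nortara standard time.
Daylight saving runs 3 March – 15 September; the standard-time date in Nortara, May 30, 2019, is inside that window, so Nortara is at UTC+10:00.
08:45 UTC + 10h = 18:45 Nortara.

18:45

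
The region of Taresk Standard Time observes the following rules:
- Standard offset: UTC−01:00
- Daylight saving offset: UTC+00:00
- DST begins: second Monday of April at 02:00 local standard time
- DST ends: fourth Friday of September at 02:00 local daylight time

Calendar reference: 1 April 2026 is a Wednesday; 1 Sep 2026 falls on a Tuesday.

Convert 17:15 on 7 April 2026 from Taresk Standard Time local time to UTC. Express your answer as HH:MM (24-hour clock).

1 April 2026 is a Wednesday, so the first Monday is April 6 and the second is April 13.
1 September 2026 is a Tuesday, so the first Friday is September 4 and the fourth is September 25.
Daylight saving runs 13 April – 25 September; 7 April 2026 is outside that window, so Taresk Standard Time is on standard time at UTC−01:00.
17:15 local + 1h = 18:15 UTC.

18:15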